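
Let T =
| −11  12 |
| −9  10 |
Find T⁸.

[[1021, −1020], [765, −764]]

tr T = −1 and det T = −2, so the characteristic polynomial is λ² − (−1)λ + (−2) with roots −2 and 1.
Eigenvectors give P = [[4, 1], [3, 1]] with P⁻¹ = [[1, −1], [−3, 4]], and T = P·diag(−2, 1)·P⁻¹.
Then T⁸ = P·diag(256, 1)·P⁻¹ = [[1024, 1], [768, 1]] · [[1, −1], [−3, 4]] = [[1021, −1020], [765, −764]].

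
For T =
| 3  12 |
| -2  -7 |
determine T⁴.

[[-159, -480], [80, 241]]

tr T = -4 and det T = 3, so the characteristic polynomial is λ² − (-4)λ + (3) with roots -1 and -3.
Eigenvectors give P = [[3, 2], [-1, -1]] with P⁻¹ = [[1, 2], [-1, -3]], and T = P·diag(-1, -3)·P⁻¹.
Then T⁴ = P·diag(1, 81)·P⁻¹ = [[3, 162], [-1, -81]] · [[1, 2], [-1, -3]] = [[-159, -480], [80, 241]].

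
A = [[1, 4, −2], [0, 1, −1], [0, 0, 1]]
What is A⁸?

A = I + N where N = [[0, 4, −2], [0, 0, −1], [0, 0, 0]] is strictly upper-triangular, so N³ = 0.
(I + N)⁸ = I + 8·N + 28·N² = [[1, 32, −128], [0, 1, −8], [0, 0, 1]].

[[1, 32, −128], [0, 1, −8], [0, 0, 1]]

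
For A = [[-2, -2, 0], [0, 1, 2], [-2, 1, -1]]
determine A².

[[4, 2, -4], [-4, 3, 0], [6, 4, 3]]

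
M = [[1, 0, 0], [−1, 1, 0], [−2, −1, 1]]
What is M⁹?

[[1, 0, 0], [−9, 1, 0], [18, −9, 1]]

M = I + N where N = [[0, 0, 0], [−1, 0, 0], [−2, −1, 0]] is strictly lower-triangular, so N³ = 0.
(I + N)⁹ = I + 9·N + 36·N² = [[1, 0, 0], [−9, 1, 0], [18, −9, 1]].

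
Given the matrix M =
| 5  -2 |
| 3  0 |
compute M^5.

[[665, -422], [633, -390]]

tr M = 5 and det M = 6, so the characteristic polynomial is λ² − (5)λ + (6) with roots 2 and 3.
Eigenvectors give P = [[-2, 1], [-3, 1]] with P⁻¹ = [[1, -1], [3, -2]], and M = P·diag(2, 3)·P⁻¹.
Then M^5 = P·diag(32, 243)·P⁻¹ = [[-64, 243], [-96, 243]] · [[1, -1], [3, -2]] = [[665, -422], [633, -390]].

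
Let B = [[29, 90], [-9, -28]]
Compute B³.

[[89, 270], [-27, -82]]

tr B = 1 and det B = -2, so the characteristic polynomial is λ² − (1)λ + (-2) with roots -1 and 2.
Eigenvectors give P = [[3, 10], [-1, -3]] with P⁻¹ = [[-3, -10], [1, 3]], and B = P·diag(-1, 2)·P⁻¹.
Then B³ = P·diag(-1, 8)·P⁻¹ = [[-3, 80], [1, -24]] · [[-3, -10], [1, 3]] = [[89, 270], [-27, -82]].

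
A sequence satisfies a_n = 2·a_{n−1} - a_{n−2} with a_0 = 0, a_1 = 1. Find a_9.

With companion matrix M = [[2, -1], [1, 0]], [a_n, a_{n−1}]ᵀ = M·[a_{n−1}, a_{n−2}]ᵀ, so [a_9, a_8]ᵀ = M⁸·[a_1, a_0]ᵀ.
M⁸ = [[9, -8], [8, -7]], giving [a_9, a_8]ᵀ = [[9], [8]].

9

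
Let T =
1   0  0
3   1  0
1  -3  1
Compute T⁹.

[[1, 0, 0], [27, 1, 0], [-315, -27, 1]]

T = I + N where N = [[0, 0, 0], [3, 0, 0], [1, -3, 0]] is strictly lower-triangular, so N³ = 0.
(I + N)⁹ = I + 9·N + 36·N² = [[1, 0, 0], [27, 1, 0], [-315, -27, 1]].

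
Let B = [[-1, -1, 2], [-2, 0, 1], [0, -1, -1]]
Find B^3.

B^2 = [[3, -1, -5], [2, 1, -5], [2, 1, 0]]
B^3 = [[-1, 2, 10], [-4, 3, 10], [-4, -2, 5]]

[[-1, 2, 10], [-4, 3, 10], [-4, -2, 5]]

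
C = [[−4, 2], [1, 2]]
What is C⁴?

C² = [[18, −4], [−2, 6]]
C³ = [[−76, 28], [14, 8]]
C⁴ = [[332, −96], [−48, 44]]

[[332, −96], [−48, 44]]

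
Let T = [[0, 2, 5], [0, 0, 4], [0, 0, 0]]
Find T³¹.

[[0, 0, 0], [0, 0, 0], [0, 0, 0]]

T is strictly triangular, hence nilpotent: T³ = 0, so T³¹ = 0.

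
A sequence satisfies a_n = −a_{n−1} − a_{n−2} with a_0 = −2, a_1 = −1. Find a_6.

With companion matrix T = [[−1, −1], [1, 0]], [a_n, a_{n−1}]ᵀ = T·[a_{n−1}, a_{n−2}]ᵀ, so [a_6, a_5]ᵀ = T⁵·[a_1, a_0]ᵀ.
T⁵ = [[0, 1], [−1, −1]], giving [a_6, a_5]ᵀ = [[−2], [3]].

−2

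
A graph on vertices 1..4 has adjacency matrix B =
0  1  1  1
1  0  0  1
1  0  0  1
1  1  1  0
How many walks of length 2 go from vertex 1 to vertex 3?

1

The number of length-2 walks from vertex 1 to vertex 3 is entry (1,3) of B², where B is the adjacency matrix.
B² = [[3, 1, 1, 2], [1, 2, 2, 1], [1, 2, 2, 1], [2, 1, 1, 3]]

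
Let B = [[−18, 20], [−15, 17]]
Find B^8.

tr B = −1 and det B = −6, so the characteristic polynomial is λ² − (−1)λ + (−6) with roots −3 and 2.
Eigenvectors give P = [[4, 1], [3, 1]] with P⁻¹ = [[1, −1], [−3, 4]], and B = P·diag(−3, 2)·P⁻¹.
Then B^8 = P·diag(6561, 256)·P⁻¹ = [[26244, 256], [19683, 256]] · [[1, −1], [−3, 4]] = [[25476, −25220], [18915, −18659]].

[[25476, −25220], [18915, −18659]]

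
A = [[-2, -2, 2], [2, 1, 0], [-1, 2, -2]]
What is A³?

[[24, -6, 12], [-6, 9, -12], [-18, -12, 12]]

A² = [[-2, 6, -8], [-2, -3, 4], [8, 0, 2]]
A³ = [[24, -6, 12], [-6, 9, -12], [-18, -12, 12]]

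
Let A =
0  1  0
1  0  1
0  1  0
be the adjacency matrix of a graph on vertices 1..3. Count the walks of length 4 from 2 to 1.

The number of length-4 walks from vertex 2 to vertex 1 is entry (2,1) of A⁴, where A is the adjacency matrix.
A² = [[1, 0, 1], [0, 2, 0], [1, 0, 1]]
A³ = [[0, 2, 0], [2, 0, 2], [0, 2, 0]]
A⁴ = [[2, 0, 2], [0, 4, 0], [2, 0, 2]]

0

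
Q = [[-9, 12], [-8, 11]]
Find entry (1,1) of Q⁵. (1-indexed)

-489

tr Q = 2 and det Q = -3, so the characteristic polynomial is λ² − (2)λ + (-3) with roots -1 and 3.
Eigenvectors give P = [[3, 1], [2, 1]] with P⁻¹ = [[1, -1], [-2, 3]], and Q = P·diag(-1, 3)·P⁻¹.
Then Q⁵ = P·diag(-1, 243)·P⁻¹ = [[-3, 243], [-2, 243]] · [[1, -1], [-2, 3]] = [[-489, 732], [-488, 731]].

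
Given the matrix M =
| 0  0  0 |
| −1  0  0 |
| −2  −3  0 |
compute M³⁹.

M is strictly triangular, hence nilpotent: M³ = 0, so M³⁹ = 0.

[[0, 0, 0], [0, 0, 0], [0, 0, 0]]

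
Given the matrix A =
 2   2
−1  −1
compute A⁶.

[[2, 2], [−1, −1]]

A² = A (a projection; rank 1, trace 1), so A⁶ = A.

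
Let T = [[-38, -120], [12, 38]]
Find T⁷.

[[-2432, -7680], [768, 2432]]

tr T = 0 and det T = -4, so the characteristic polynomial is λ² − (0)λ + (-4) with roots -2 and 2.
Eigenvectors give P = [[10, 3], [-3, -1]] with P⁻¹ = [[1, 3], [-3, -10]], and T = P·diag(-2, 2)·P⁻¹.
Then T⁷ = P·diag(-128, 128)·P⁻¹ = [[-1280, 384], [384, -128]] · [[1, 3], [-3, -10]] = [[-2432, -7680], [768, 2432]].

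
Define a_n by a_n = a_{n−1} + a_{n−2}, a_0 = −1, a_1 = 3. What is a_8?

50

With companion matrix B = [[1, 1], [1, 0]], [a_n, a_{n−1}]ᵀ = B·[a_{n−1}, a_{n−2}]ᵀ, so [a_8, a_7]ᵀ = B⁷·[a_1, a_0]ᵀ.
B⁷ = [[21, 13], [13, 8]], giving [a_8, a_7]ᵀ = [[50], [31]].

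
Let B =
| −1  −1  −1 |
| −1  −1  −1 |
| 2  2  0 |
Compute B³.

[[4, 4, 0], [4, 4, 0], [0, 0, 8]]

B² = [[0, 0, 2], [0, 0, 2], [−4, −4, −4]]
B³ = [[4, 4, 0], [4, 4, 0], [0, 0, 8]]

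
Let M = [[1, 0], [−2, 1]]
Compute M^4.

[[1, 0], [−8, 1]]

M = I + N where N = [[0, 0], [−2, 0]] is strictly lower-triangular, so N^2 = 0.
(I + N)^4 = I + 4·N = [[1, 0], [−8, 1]].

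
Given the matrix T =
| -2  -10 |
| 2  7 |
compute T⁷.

tr T = 5 and det T = 6, so the characteristic polynomial is λ² − (5)λ + (6) with roots 3 and 2.
Eigenvectors give P = [[-2, 5], [1, -2]] with P⁻¹ = [[2, 5], [1, 2]], and T = P·diag(3, 2)·P⁻¹.
Then T⁷ = P·diag(2187, 128)·P⁻¹ = [[-4374, 640], [2187, -256]] · [[2, 5], [1, 2]] = [[-8108, -20590], [4118, 10423]].

[[-8108, -20590], [4118, 10423]]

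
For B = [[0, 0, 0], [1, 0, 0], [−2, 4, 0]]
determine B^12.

B is strictly triangular, hence nilpotent: B^3 = 0, so B^12 = 0.

[[0, 0, 0], [0, 0, 0], [0, 0, 0]]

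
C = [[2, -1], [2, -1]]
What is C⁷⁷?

C² = C (a projection; rank 1, trace 1), so C⁷⁷ = C.

[[2, -1], [2, -1]]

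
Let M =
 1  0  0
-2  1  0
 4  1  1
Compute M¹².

M = I + N where N = [[0, 0, 0], [-2, 0, 0], [4, 1, 0]] is strictly lower-triangular, so N³ = 0.
(I + N)¹² = I + 12·N + 66·N² = [[1, 0, 0], [-24, 1, 0], [-84, 12, 1]].

[[1, 0, 0], [-24, 1, 0], [-84, 12, 1]]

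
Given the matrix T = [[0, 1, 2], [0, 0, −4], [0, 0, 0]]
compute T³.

T is strictly triangular, hence nilpotent: T³ = 0, so T³ = 0.

[[0, 0, 0], [0, 0, 0], [0, 0, 0]]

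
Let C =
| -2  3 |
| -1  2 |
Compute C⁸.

[[1, 0], [0, 1]]

C² = I (check: tr C = 0 and det C = -1), so C⁸ = I since 8 is even.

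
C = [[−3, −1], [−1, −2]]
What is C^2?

[[10, 5], [5, 5]]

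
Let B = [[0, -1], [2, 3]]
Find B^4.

tr B = 3 and det B = 2, so the characteristic polynomial is λ² − (3)λ + (2) with roots 2 and 1.
Eigenvectors give P = [[-1, -1], [2, 1]] with P⁻¹ = [[1, 1], [-2, -1]], and B = P·diag(2, 1)·P⁻¹.
Then B^4 = P·diag(16, 1)·P⁻¹ = [[-16, -1], [32, 1]] · [[1, 1], [-2, -1]] = [[-14, -15], [30, 31]].

[[-14, -15], [30, 31]]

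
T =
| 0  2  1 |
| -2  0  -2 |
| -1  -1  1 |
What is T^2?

[[-5, -1, -3], [2, -2, -4], [1, -3, 2]]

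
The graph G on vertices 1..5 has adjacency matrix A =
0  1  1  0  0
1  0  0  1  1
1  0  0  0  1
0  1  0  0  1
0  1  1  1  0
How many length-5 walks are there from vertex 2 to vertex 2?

18

The number of length-5 walks from vertex 2 to vertex 2 is entry (2,2) of A⁵, where A is the adjacency matrix.
A² = [[2, 0, 0, 1, 2], [0, 3, 2, 1, 1], [0, 2, 2, 1, 0], [1, 1, 1, 2, 1], [2, 1, 0, 1, 3]]
A³ = [[0, 5, 4, 2, 1], [5, 2, 1, 4, 6], [4, 1, 0, 2, 5], [2, 4, 2, 2, 4], [1, 6, 5, 4, 2]]
A⁴ = [[9, 3, 1, 6, 11], [3, 15, 11, 8, 7], [1, 11, 9, 6, 3], [6, 8, 6, 8, 8], [11, 7, 3, 8, 15]]
A⁵ = [[4, 26, 20, 14, 10], [26, 18, 10, 22, 34], [20, 10, 4, 14, 26], [14, 22, 14, 16, 22], [10, 34, 26, 22, 18]]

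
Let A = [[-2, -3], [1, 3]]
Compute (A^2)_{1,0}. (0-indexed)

1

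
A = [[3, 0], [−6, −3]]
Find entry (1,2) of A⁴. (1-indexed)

tr A = 0 and det A = −9, so the characteristic polynomial is λ² − (0)λ + (−9) with roots 3 and −3.
Eigenvectors give P = [[1, 0], [−1, −1]] with P⁻¹ = [[1, 0], [−1, −1]], and A = P·diag(3, −3)·P⁻¹.
Then A⁴ = P·diag(81, 81)·P⁻¹ = [[81, 0], [−81, −81]] · [[1, 0], [−1, −1]] = [[81, 0], [0, 81]].

0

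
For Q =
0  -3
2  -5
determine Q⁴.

tr Q = -5 and det Q = 6, so the characteristic polynomial is λ² − (-5)λ + (6) with roots -2 and -3.
Eigenvectors give P = [[-3, 1], [-2, 1]] with P⁻¹ = [[-1, 1], [-2, 3]], and Q = P·diag(-2, -3)·P⁻¹.
Then Q⁴ = P·diag(16, 81)·P⁻¹ = [[-48, 81], [-32, 81]] · [[-1, 1], [-2, 3]] = [[-114, 195], [-130, 211]].

[[-114, 195], [-130, 211]]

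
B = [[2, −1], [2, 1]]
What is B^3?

B^2 = [[2, −3], [6, −1]]
B^3 = [[−2, −5], [10, −7]]

[[−2, −5], [10, −7]]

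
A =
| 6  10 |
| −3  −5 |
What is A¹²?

A² = A (a projection; rank 1, trace 1), so A¹² = A.

[[6, 10], [−3, −5]]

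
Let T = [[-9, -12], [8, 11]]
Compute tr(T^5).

tr T = 2 and det T = -3, so the characteristic polynomial is λ² − (2)λ + (-3) with roots -1 and 3.
Eigenvectors give P = [[3, -1], [-2, 1]] with P⁻¹ = [[1, 1], [2, 3]], and T = P·diag(-1, 3)·P⁻¹.
Then T^5 = P·diag(-1, 243)·P⁻¹ = [[-3, -243], [2, 243]] · [[1, 1], [2, 3]] = [[-489, -732], [488, 731]].

242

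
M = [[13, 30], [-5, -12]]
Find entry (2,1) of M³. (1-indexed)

-35

tr M = 1 and det M = -6, so the characteristic polynomial is λ² − (1)λ + (-6) with roots 3 and -2.
Eigenvectors give P = [[-3, 2], [1, -1]] with P⁻¹ = [[-1, -2], [-1, -3]], and M = P·diag(3, -2)·P⁻¹.
Then M³ = P·diag(27, -8)·P⁻¹ = [[-81, -16], [27, 8]] · [[-1, -2], [-1, -3]] = [[97, 210], [-35, -78]].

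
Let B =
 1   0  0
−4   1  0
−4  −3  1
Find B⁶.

[[1, 0, 0], [−24, 1, 0], [156, −18, 1]]

B = I + N where N = [[0, 0, 0], [−4, 0, 0], [−4, −3, 0]] is strictly lower-triangular, so N³ = 0.
(I + N)⁶ = I + 6·N + 15·N² = [[1, 0, 0], [−24, 1, 0], [156, −18, 1]].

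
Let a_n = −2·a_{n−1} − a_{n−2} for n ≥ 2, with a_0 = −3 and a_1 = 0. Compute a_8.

21

With companion matrix M = [[−2, −1], [1, 0]], [a_n, a_{n−1}]ᵀ = M·[a_{n−1}, a_{n−2}]ᵀ, so [a_8, a_7]ᵀ = M⁷·[a_1, a_0]ᵀ.
M⁷ = [[−8, −7], [7, 6]], giving [a_8, a_7]ᵀ = [[21], [−18]].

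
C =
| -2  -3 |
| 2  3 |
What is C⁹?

[[-2, -3], [2, 3]]

C² = C (a projection; rank 1, trace 1), so C⁹ = C.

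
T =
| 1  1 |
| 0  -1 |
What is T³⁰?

T² = I (check: tr T = 0 and det T = -1), so T³⁰ = I since 30 is even.

[[1, 0], [0, 1]]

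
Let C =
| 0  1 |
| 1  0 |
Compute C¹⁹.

C² = I (check: tr C = 0 and det C = -1), so C¹⁹ = C since 19 is odd.

[[0, 1], [1, 0]]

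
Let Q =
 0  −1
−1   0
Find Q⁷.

[[0, −1], [−1, 0]]

Q² = I (check: tr Q = 0 and det Q = −1), so Q⁷ = Q since 7 is odd.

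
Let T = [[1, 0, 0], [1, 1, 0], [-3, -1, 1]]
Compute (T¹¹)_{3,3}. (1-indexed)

T = I + N where N = [[0, 0, 0], [1, 0, 0], [-3, -1, 0]] is strictly lower-triangular, so N³ = 0.
(I + N)¹¹ = I + 11·N + 55·N² = [[1, 0, 0], [11, 1, 0], [-88, -11, 1]].

1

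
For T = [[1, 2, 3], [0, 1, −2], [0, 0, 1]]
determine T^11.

[[1, 22, −187], [0, 1, −22], [0, 0, 1]]

T = I + N where N = [[0, 2, 3], [0, 0, −2], [0, 0, 0]] is strictly upper-triangular, so N^3 = 0.
(I + N)^11 = I + 11·N + 55·N^2 = [[1, 22, −187], [0, 1, −22], [0, 0, 1]].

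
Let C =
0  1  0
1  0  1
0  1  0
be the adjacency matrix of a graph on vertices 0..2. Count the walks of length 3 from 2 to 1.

The number of length-3 walks from vertex 2 to vertex 1 is entry (2,1) of C³, where C is the adjacency matrix.
C² = [[1, 0, 1], [0, 2, 0], [1, 0, 1]]
C³ = [[0, 2, 0], [2, 0, 2], [0, 2, 0]]

2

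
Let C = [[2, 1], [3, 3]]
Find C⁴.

C² = [[7, 5], [15, 12]]
C³ = [[29, 22], [66, 51]]
C⁴ = [[124, 95], [285, 219]]

[[124, 95], [285, 219]]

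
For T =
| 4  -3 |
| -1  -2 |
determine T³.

[[82, -45], [-15, -8]]

T² = [[19, -6], [-2, 7]]
T³ = [[82, -45], [-15, -8]]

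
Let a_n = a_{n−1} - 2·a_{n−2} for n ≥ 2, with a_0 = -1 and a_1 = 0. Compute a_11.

-22

With companion matrix T = [[1, -2], [1, 0]], [a_n, a_{n−1}]ᵀ = T·[a_{n−1}, a_{n−2}]ᵀ, so [a_11, a_10]ᵀ = T^10·[a_1, a_0]ᵀ.
T^10 = [[23, 22], [-11, 34]], giving [a_11, a_10]ᵀ = [[-22], [-34]].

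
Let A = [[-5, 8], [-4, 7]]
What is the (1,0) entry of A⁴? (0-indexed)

-80

tr A = 2 and det A = -3, so the characteristic polynomial is λ² − (2)λ + (-3) with roots 3 and -1.
Eigenvectors give P = [[1, 2], [1, 1]] with P⁻¹ = [[-1, 2], [1, -1]], and A = P·diag(3, -1)·P⁻¹.
Then A⁴ = P·diag(81, 1)·P⁻¹ = [[81, 2], [81, 1]] · [[-1, 2], [1, -1]] = [[-79, 160], [-80, 161]].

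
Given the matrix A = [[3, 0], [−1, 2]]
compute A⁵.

tr A = 5 and det A = 6, so the characteristic polynomial is λ² − (5)λ + (6) with roots 2 and 3.
Eigenvectors give P = [[0, 1], [1, −1]] with P⁻¹ = [[1, 1], [1, 0]], and A = P·diag(2, 3)·P⁻¹.
Then A⁵ = P·diag(32, 243)·P⁻¹ = [[0, 243], [32, −243]] · [[1, 1], [1, 0]] = [[243, 0], [−211, 32]].

[[243, 0], [−211, 32]]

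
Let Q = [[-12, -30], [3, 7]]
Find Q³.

tr Q = -5 and det Q = 6, so the characteristic polynomial is λ² − (-5)λ + (6) with roots -3 and -2.
Eigenvectors give P = [[-10, -3], [3, 1]] with P⁻¹ = [[-1, -3], [3, 10]], and Q = P·diag(-3, -2)·P⁻¹.
Then Q³ = P·diag(-27, -8)·P⁻¹ = [[270, 24], [-81, -8]] · [[-1, -3], [3, 10]] = [[-198, -570], [57, 163]].

[[-198, -570], [57, 163]]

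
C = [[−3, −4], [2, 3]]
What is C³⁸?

[[1, 0], [0, 1]]

C² = I (check: tr C = 0 and det C = −1), so C³⁸ = I since 38 is even.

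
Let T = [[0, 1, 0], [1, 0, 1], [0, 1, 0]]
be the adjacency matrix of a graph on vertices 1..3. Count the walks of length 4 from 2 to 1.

0

The number of length-4 walks from vertex 2 to vertex 1 is entry (2,1) of T⁴, where T is the adjacency matrix.
T² = [[1, 0, 1], [0, 2, 0], [1, 0, 1]]
T³ = [[0, 2, 0], [2, 0, 2], [0, 2, 0]]
T⁴ = [[2, 0, 2], [0, 4, 0], [2, 0, 2]]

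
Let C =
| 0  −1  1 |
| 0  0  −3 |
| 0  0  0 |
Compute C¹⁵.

C is strictly triangular, hence nilpotent: C³ = 0, so C¹⁵ = 0.

[[0, 0, 0], [0, 0, 0], [0, 0, 0]]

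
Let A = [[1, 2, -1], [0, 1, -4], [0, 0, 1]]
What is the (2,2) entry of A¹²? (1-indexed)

A = I + N where N = [[0, 2, -1], [0, 0, -4], [0, 0, 0]] is strictly upper-triangular, so N³ = 0.
(I + N)¹² = I + 12·N + 66·N² = [[1, 24, -540], [0, 1, -48], [0, 0, 1]].

1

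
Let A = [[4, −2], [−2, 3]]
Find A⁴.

A² = [[20, −14], [−14, 13]]
A³ = [[108, −82], [−82, 67]]
A⁴ = [[596, −462], [−462, 365]]

[[596, −462], [−462, 365]]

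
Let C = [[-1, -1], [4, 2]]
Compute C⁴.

C² = [[-3, -1], [4, 0]]
C³ = [[-1, 1], [-4, -4]]
C⁴ = [[5, 3], [-12, -4]]

[[5, 3], [-12, -4]]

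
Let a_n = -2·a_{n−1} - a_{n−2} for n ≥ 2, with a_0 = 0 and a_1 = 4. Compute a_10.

With companion matrix T = [[-2, -1], [1, 0]], [a_n, a_{n−1}]ᵀ = T·[a_{n−1}, a_{n−2}]ᵀ, so [a_10, a_9]ᵀ = T^9·[a_1, a_0]ᵀ.
T^9 = [[-10, -9], [9, 8]], giving [a_10, a_9]ᵀ = [[-40], [36]].

-40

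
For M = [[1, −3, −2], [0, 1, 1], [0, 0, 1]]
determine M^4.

[[1, −12, −26], [0, 1, 4], [0, 0, 1]]

M = I + N where N = [[0, −3, −2], [0, 0, 1], [0, 0, 0]] is strictly upper-triangular, so N^3 = 0.
(I + N)^4 = I + 4·N + 6·N^2 = [[1, −12, −26], [0, 1, 4], [0, 0, 1]].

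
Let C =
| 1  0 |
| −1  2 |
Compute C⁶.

[[1, 0], [−63, 64]]

tr C = 3 and det C = 2, so the characteristic polynomial is λ² − (3)λ + (2) with roots 2 and 1.
Eigenvectors give P = [[0, 1], [−1, 1]] with P⁻¹ = [[1, −1], [1, 0]], and C = P·diag(2, 1)·P⁻¹.
Then C⁶ = P·diag(64, 1)·P⁻¹ = [[0, 1], [−64, 1]] · [[1, −1], [1, 0]] = [[1, 0], [−63, 64]].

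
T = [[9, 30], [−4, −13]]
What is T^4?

tr T = −4 and det T = 3, so the characteristic polynomial is λ² − (−4)λ + (3) with roots −3 and −1.
Eigenvectors give P = [[−5, −3], [2, 1]] with P⁻¹ = [[1, 3], [−2, −5]], and T = P·diag(−3, −1)·P⁻¹.
Then T^4 = P·diag(81, 1)·P⁻¹ = [[−405, −3], [162, 1]] · [[1, 3], [−2, −5]] = [[−399, −1200], [160, 481]].

[[−399, −1200], [160, 481]]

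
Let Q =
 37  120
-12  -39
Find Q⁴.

tr Q = -2 and det Q = -3, so the characteristic polynomial is λ² − (-2)λ + (-3) with roots 1 and -3.
Eigenvectors give P = [[-10, -3], [3, 1]] with P⁻¹ = [[-1, -3], [3, 10]], and Q = P·diag(1, -3)·P⁻¹.
Then Q⁴ = P·diag(1, 81)·P⁻¹ = [[-10, -243], [3, 81]] · [[-1, -3], [3, 10]] = [[-719, -2400], [240, 801]].

[[-719, -2400], [240, 801]]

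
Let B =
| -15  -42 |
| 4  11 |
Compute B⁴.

[[561, 1680], [-160, -479]]

tr B = -4 and det B = 3, so the characteristic polynomial is λ² − (-4)λ + (3) with roots -3 and -1.
Eigenvectors give P = [[7, -3], [-2, 1]] with P⁻¹ = [[1, 3], [2, 7]], and B = P·diag(-3, -1)·P⁻¹.
Then B⁴ = P·diag(81, 1)·P⁻¹ = [[567, -3], [-162, 1]] · [[1, 3], [2, 7]] = [[561, 1680], [-160, -479]].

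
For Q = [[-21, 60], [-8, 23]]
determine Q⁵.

[[-1221, 3660], [-488, 1463]]

tr Q = 2 and det Q = -3, so the characteristic polynomial is λ² − (2)λ + (-3) with roots -1 and 3.
Eigenvectors give P = [[-3, 5], [-1, 2]] with P⁻¹ = [[-2, 5], [-1, 3]], and Q = P·diag(-1, 3)·P⁻¹.
Then Q⁵ = P·diag(-1, 243)·P⁻¹ = [[3, 1215], [1, 486]] · [[-2, 5], [-1, 3]] = [[-1221, 3660], [-488, 1463]].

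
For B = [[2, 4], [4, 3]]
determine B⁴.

B² = [[20, 20], [20, 25]]
B³ = [[120, 140], [140, 155]]
B⁴ = [[800, 900], [900, 1025]]

[[800, 900], [900, 1025]]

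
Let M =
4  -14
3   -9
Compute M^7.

[[12226, -28826], [6177, -14541]]

tr M = -5 and det M = 6, so the characteristic polynomial is λ² − (-5)λ + (6) with roots -3 and -2.
Eigenvectors give P = [[2, 7], [1, 3]] with P⁻¹ = [[-3, 7], [1, -2]], and M = P·diag(-3, -2)·P⁻¹.
Then M^7 = P·diag(-2187, -128)·P⁻¹ = [[-4374, -896], [-2187, -384]] · [[-3, 7], [1, -2]] = [[12226, -28826], [6177, -14541]].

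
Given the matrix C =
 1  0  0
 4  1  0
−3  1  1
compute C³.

[[1, 0, 0], [12, 1, 0], [3, 3, 1]]

C = I + N where N = [[0, 0, 0], [4, 0, 0], [−3, 1, 0]] is strictly lower-triangular, so N³ = 0.
(I + N)³ = I + 3·N + 3·N² = [[1, 0, 0], [12, 1, 0], [3, 3, 1]].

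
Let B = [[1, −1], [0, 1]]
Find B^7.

B = I + N where N = [[0, −1], [0, 0]] is strictly upper-triangular, so N^2 = 0.
(I + N)^7 = I + 7·N = [[1, −7], [0, 1]].

[[1, −7], [0, 1]]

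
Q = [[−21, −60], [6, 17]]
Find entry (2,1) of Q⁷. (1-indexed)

tr Q = −4 and det Q = 3, so the characteristic polynomial is λ² − (−4)λ + (3) with roots −1 and −3.
Eigenvectors give P = [[−3, 10], [1, −3]] with P⁻¹ = [[3, 10], [1, 3]], and Q = P·diag(−1, −3)·P⁻¹.
Then Q⁷ = P·diag(−1, −2187)·P⁻¹ = [[3, −21870], [−1, 6561]] · [[3, 10], [1, 3]] = [[−21861, −65580], [6558, 19673]].

6558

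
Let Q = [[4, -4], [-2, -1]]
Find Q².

[[24, -12], [-6, 9]]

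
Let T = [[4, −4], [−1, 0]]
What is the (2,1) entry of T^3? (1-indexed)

T^2 = [[20, −16], [−4, 4]]
T^3 = [[96, −80], [−20, 16]]

−20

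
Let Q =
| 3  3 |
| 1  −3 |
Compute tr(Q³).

0

Q² = [[12, 0], [0, 12]]
Q³ = [[36, 36], [12, −36]]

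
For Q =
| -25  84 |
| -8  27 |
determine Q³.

tr Q = 2 and det Q = -3, so the characteristic polynomial is λ² − (2)λ + (-3) with roots -1 and 3.
Eigenvectors give P = [[7, 3], [2, 1]] with P⁻¹ = [[1, -3], [-2, 7]], and Q = P·diag(-1, 3)·P⁻¹.
Then Q³ = P·diag(-1, 27)·P⁻¹ = [[-7, 81], [-2, 27]] · [[1, -3], [-2, 7]] = [[-169, 588], [-56, 195]].

[[-169, 588], [-56, 195]]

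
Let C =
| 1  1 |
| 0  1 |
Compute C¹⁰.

C = I + N where N = [[0, 1], [0, 0]] is strictly upper-triangular, so N² = 0.
(I + N)¹⁰ = I + 10·N = [[1, 10], [0, 1]].

[[1, 10], [0, 1]]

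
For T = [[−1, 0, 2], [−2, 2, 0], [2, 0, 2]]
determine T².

[[5, 0, 2], [−2, 4, −4], [2, 0, 8]]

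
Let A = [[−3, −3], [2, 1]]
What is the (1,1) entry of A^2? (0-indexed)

−5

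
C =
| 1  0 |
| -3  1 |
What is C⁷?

[[1, 0], [-21, 1]]

C = I + N where N = [[0, 0], [-3, 0]] is strictly lower-triangular, so N² = 0.
(I + N)⁷ = I + 7·N = [[1, 0], [-21, 1]].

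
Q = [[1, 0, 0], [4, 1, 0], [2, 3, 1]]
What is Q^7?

[[1, 0, 0], [28, 1, 0], [266, 21, 1]]

Q = I + N where N = [[0, 0, 0], [4, 0, 0], [2, 3, 0]] is strictly lower-triangular, so N^3 = 0.
(I + N)^7 = I + 7·N + 21·N^2 = [[1, 0, 0], [28, 1, 0], [266, 21, 1]].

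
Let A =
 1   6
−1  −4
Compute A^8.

[[−509, −1530], [255, 766]]

tr A = −3 and det A = 2, so the characteristic polynomial is λ² − (−3)λ + (2) with roots −1 and −2.
Eigenvectors give P = [[−3, 2], [1, −1]] with P⁻¹ = [[−1, −2], [−1, −3]], and A = P·diag(−1, −2)·P⁻¹.
Then A^8 = P·diag(1, 256)·P⁻¹ = [[−3, 512], [1, −256]] · [[−1, −2], [−1, −3]] = [[−509, −1530], [255, 766]].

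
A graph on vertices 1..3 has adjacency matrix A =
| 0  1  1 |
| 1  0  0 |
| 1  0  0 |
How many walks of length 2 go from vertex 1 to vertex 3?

The number of length-2 walks from vertex 1 to vertex 3 is entry (1,3) of A^2, where A is the adjacency matrix.
A^2 = [[2, 0, 0], [0, 1, 1], [0, 1, 1]]

0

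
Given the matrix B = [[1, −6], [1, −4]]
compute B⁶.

[[−125, 378], [−63, 190]]

tr B = −3 and det B = 2, so the characteristic polynomial is λ² − (−3)λ + (2) with roots −2 and −1.
Eigenvectors give P = [[2, 3], [1, 1]] with P⁻¹ = [[−1, 3], [1, −2]], and B = P·diag(−2, −1)·P⁻¹.
Then B⁶ = P·diag(64, 1)·P⁻¹ = [[128, 3], [64, 1]] · [[−1, 3], [1, −2]] = [[−125, 378], [−63, 190]].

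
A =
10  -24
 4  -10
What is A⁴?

[[16, 0], [0, 16]]

tr A = 0 and det A = -4, so the characteristic polynomial is λ² − (0)λ + (-4) with roots 2 and -2.
Eigenvectors give P = [[3, 2], [1, 1]] with P⁻¹ = [[1, -2], [-1, 3]], and A = P·diag(2, -2)·P⁻¹.
Then A⁴ = P·diag(16, 16)·P⁻¹ = [[48, 32], [16, 16]] · [[1, -2], [-1, 3]] = [[16, 0], [0, 16]].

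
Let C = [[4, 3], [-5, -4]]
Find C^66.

[[1, 0], [0, 1]]

C² = I (check: tr C = 0 and det C = -1), so C^66 = I since 66 is even.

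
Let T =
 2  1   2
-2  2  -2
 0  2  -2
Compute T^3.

[[-12, 14, -8], [-12, -20, -4], [-8, -4, -8]]

T^2 = [[2, 8, -2], [-8, -2, -4], [-4, 0, 0]]
T^3 = [[-12, 14, -8], [-12, -20, -4], [-8, -4, -8]]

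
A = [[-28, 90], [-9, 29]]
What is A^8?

tr A = 1 and det A = -2, so the characteristic polynomial is λ² − (1)λ + (-2) with roots -1 and 2.
Eigenvectors give P = [[10, 3], [3, 1]] with P⁻¹ = [[1, -3], [-3, 10]], and A = P·diag(-1, 2)·P⁻¹.
Then A^8 = P·diag(1, 256)·P⁻¹ = [[10, 768], [3, 256]] · [[1, -3], [-3, 10]] = [[-2294, 7650], [-765, 2551]].

[[-2294, 7650], [-765, 2551]]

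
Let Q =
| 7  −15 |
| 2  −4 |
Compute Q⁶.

[[379, −945], [126, −314]]

tr Q = 3 and det Q = 2, so the characteristic polynomial is λ² − (3)λ + (2) with roots 1 and 2.
Eigenvectors give P = [[−5, 3], [−2, 1]] with P⁻¹ = [[1, −3], [2, −5]], and Q = P·diag(1, 2)·P⁻¹.
Then Q⁶ = P·diag(1, 64)·P⁻¹ = [[−5, 192], [−2, 64]] · [[1, −3], [2, −5]] = [[379, −945], [126, −314]].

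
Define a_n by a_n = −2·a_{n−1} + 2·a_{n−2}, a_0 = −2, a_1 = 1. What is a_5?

108

With companion matrix T = [[−2, 2], [1, 0]], [a_n, a_{n−1}]ᵀ = T·[a_{n−1}, a_{n−2}]ᵀ, so [a_5, a_4]ᵀ = T⁴·[a_1, a_0]ᵀ.
T⁴ = [[44, −32], [−16, 12]], giving [a_5, a_4]ᵀ = [[108], [−40]].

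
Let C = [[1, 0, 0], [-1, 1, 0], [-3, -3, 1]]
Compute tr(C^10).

C = I + N where N = [[0, 0, 0], [-1, 0, 0], [-3, -3, 0]] is strictly lower-triangular, so N^3 = 0.
(I + N)^10 = I + 10·N + 45·N^2 = [[1, 0, 0], [-10, 1, 0], [105, -30, 1]].

3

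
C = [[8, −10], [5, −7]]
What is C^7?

tr C = 1 and det C = −6, so the characteristic polynomial is λ² − (1)λ + (−6) with roots 3 and −2.
Eigenvectors give P = [[2, 1], [1, 1]] with P⁻¹ = [[1, −1], [−1, 2]], and C = P·diag(3, −2)·P⁻¹.
Then C^7 = P·diag(2187, −128)·P⁻¹ = [[4374, −128], [2187, −128]] · [[1, −1], [−1, 2]] = [[4502, −4630], [2315, −2443]].

[[4502, −4630], [2315, −2443]]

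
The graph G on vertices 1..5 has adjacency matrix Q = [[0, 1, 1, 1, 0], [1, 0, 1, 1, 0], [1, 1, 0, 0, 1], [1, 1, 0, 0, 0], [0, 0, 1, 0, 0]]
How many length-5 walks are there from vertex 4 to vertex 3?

20

The number of length-5 walks from vertex 4 to vertex 3 is entry (4,3) of Q⁵, where Q is the adjacency matrix.
Q² = [[3, 2, 1, 1, 1], [2, 3, 1, 1, 1], [1, 1, 3, 2, 0], [1, 1, 2, 2, 0], [1, 1, 0, 0, 1]]
Q³ = [[4, 5, 6, 5, 1], [5, 4, 6, 5, 1], [6, 6, 2, 2, 3], [5, 5, 2, 2, 2], [1, 1, 3, 2, 0]]
Q⁴ = [[16, 15, 10, 9, 6], [15, 16, 10, 9, 6], [10, 10, 15, 12, 2], [9, 9, 12, 10, 2], [6, 6, 2, 2, 3]]
Q⁵ = [[34, 35, 37, 31, 10], [35, 34, 37, 31, 10], [37, 37, 22, 20, 15], [31, 31, 20, 18, 12], [10, 10, 15, 12, 2]]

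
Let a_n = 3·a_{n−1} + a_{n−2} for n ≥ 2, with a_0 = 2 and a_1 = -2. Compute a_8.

-5476

With companion matrix A = [[3, 1], [1, 0]], [a_n, a_{n−1}]ᵀ = A·[a_{n−1}, a_{n−2}]ᵀ, so [a_8, a_7]ᵀ = A^7·[a_1, a_0]ᵀ.
A^7 = [[3927, 1189], [1189, 360]], giving [a_8, a_7]ᵀ = [[-5476], [-1658]].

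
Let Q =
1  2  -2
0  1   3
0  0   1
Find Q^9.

Q = I + N where N = [[0, 2, -2], [0, 0, 3], [0, 0, 0]] is strictly upper-triangular, so N^3 = 0.
(I + N)^9 = I + 9·N + 36·N^2 = [[1, 18, 198], [0, 1, 27], [0, 0, 1]].

[[1, 18, 198], [0, 1, 27], [0, 0, 1]]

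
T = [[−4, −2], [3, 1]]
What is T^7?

[[−382, −254], [381, 253]]

tr T = −3 and det T = 2, so the characteristic polynomial is λ² − (−3)λ + (2) with roots −1 and −2.
Eigenvectors give P = [[−2, −1], [3, 1]] with P⁻¹ = [[1, 1], [−3, −2]], and T = P·diag(−1, −2)·P⁻¹.
Then T^7 = P·diag(−1, −128)·P⁻¹ = [[2, 128], [−3, −128]] · [[1, 1], [−3, −2]] = [[−382, −254], [381, 253]].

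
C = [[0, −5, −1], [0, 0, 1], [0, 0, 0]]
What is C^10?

[[0, 0, 0], [0, 0, 0], [0, 0, 0]]

C is strictly triangular, hence nilpotent: C^3 = 0, so C^10 = 0.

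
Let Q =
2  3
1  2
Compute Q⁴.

[[97, 168], [56, 97]]

Q² = [[7, 12], [4, 7]]
Q³ = [[26, 45], [15, 26]]
Q⁴ = [[97, 168], [56, 97]]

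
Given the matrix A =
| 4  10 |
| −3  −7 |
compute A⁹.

[[2554, 5110], [−1533, −3067]]

tr A = −3 and det A = 2, so the characteristic polynomial is λ² − (−3)λ + (2) with roots −1 and −2.
Eigenvectors give P = [[−2, −5], [1, 3]] with P⁻¹ = [[−3, −5], [1, 2]], and A = P·diag(−1, −2)·P⁻¹.
Then A⁹ = P·diag(−1, −512)·P⁻¹ = [[2, 2560], [−1, −1536]] · [[−3, −5], [1, 2]] = [[2554, 5110], [−1533, −3067]].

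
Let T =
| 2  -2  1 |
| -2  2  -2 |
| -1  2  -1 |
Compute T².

[[7, -6, 5], [-6, 4, -4], [-5, 4, -4]]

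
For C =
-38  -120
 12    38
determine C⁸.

tr C = 0 and det C = -4, so the characteristic polynomial is λ² − (0)λ + (-4) with roots 2 and -2.
Eigenvectors give P = [[-3, -10], [1, 3]] with P⁻¹ = [[3, 10], [-1, -3]], and C = P·diag(2, -2)·P⁻¹.
Then C⁸ = P·diag(256, 256)·P⁻¹ = [[-768, -2560], [256, 768]] · [[3, 10], [-1, -3]] = [[256, 0], [0, 256]].

[[256, 0], [0, 256]]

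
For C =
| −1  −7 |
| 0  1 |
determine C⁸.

[[1, 0], [0, 1]]

C² = I (check: tr C = 0 and det C = −1), so C⁸ = I since 8 is even.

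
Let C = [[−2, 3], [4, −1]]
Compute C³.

C² = [[16, −9], [−12, 13]]
C³ = [[−68, 57], [76, −49]]

[[−68, 57], [76, −49]]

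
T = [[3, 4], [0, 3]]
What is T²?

[[9, 24], [0, 9]]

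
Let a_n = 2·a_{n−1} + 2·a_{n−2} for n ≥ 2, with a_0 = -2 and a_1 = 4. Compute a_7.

832

With companion matrix Q = [[2, 2], [1, 0]], [a_n, a_{n−1}]ᵀ = Q·[a_{n−1}, a_{n−2}]ᵀ, so [a_7, a_6]ᵀ = Q⁶·[a_1, a_0]ᵀ.
Q⁶ = [[328, 240], [120, 88]], giving [a_7, a_6]ᵀ = [[832], [304]].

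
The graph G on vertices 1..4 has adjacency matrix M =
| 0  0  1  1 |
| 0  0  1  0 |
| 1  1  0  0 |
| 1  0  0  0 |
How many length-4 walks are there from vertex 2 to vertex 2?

2

The number of length-4 walks from vertex 2 to vertex 2 is entry (2,2) of M⁴, where M is the adjacency matrix.
M² = [[2, 1, 0, 0], [1, 1, 0, 0], [0, 0, 2, 1], [0, 0, 1, 1]]
M³ = [[0, 0, 3, 2], [0, 0, 2, 1], [3, 2, 0, 0], [2, 1, 0, 0]]
M⁴ = [[5, 3, 0, 0], [3, 2, 0, 0], [0, 0, 5, 3], [0, 0, 3, 2]]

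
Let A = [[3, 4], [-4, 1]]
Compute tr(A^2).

-22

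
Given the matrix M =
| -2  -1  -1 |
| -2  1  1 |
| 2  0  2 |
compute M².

[[4, 1, -1], [4, 3, 5], [0, -2, 2]]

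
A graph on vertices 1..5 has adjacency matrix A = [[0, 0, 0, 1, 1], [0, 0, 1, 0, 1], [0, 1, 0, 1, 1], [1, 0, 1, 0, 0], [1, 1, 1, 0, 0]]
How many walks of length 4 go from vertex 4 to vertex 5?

The number of length-4 walks from vertex 4 to vertex 5 is entry (4,5) of A⁴, where A is the adjacency matrix.
A² = [[2, 1, 2, 0, 0], [1, 2, 1, 1, 1], [2, 1, 3, 0, 1], [0, 1, 0, 2, 2], [0, 1, 1, 2, 3]]
A³ = [[0, 2, 1, 4, 5], [2, 2, 4, 2, 4], [1, 4, 2, 5, 6], [4, 2, 5, 0, 1], [5, 4, 6, 1, 2]]
A⁴ = [[9, 6, 11, 1, 3], [6, 8, 8, 6, 8], [11, 8, 15, 3, 7], [1, 6, 3, 9, 11], [3, 8, 7, 11, 15]]

11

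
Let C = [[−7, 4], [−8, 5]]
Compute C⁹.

tr C = −2 and det C = −3, so the characteristic polynomial is λ² − (−2)λ + (−3) with roots −3 and 1.
Eigenvectors give P = [[1, 1], [1, 2]] with P⁻¹ = [[2, −1], [−1, 1]], and C = P·diag(−3, 1)·P⁻¹.
Then C⁹ = P·diag(−19683, 1)·P⁻¹ = [[−19683, 1], [−19683, 2]] · [[2, −1], [−1, 1]] = [[−39367, 19684], [−39368, 19685]].

[[−39367, 19684], [−39368, 19685]]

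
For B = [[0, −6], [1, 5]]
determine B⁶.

tr B = 5 and det B = 6, so the characteristic polynomial is λ² − (5)λ + (6) with roots 3 and 2.
Eigenvectors give P = [[2, −3], [−1, 1]] with P⁻¹ = [[−1, −3], [−1, −2]], and B = P·diag(3, 2)·P⁻¹.
Then B⁶ = P·diag(729, 64)·P⁻¹ = [[1458, −192], [−729, 64]] · [[−1, −3], [−1, −2]] = [[−1266, −3990], [665, 2059]].

[[−1266, −3990], [665, 2059]]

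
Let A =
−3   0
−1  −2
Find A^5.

[[−243, 0], [−211, −32]]

tr A = −5 and det A = 6, so the characteristic polynomial is λ² − (−5)λ + (6) with roots −3 and −2.
Eigenvectors give P = [[−1, 0], [−1, −1]] with P⁻¹ = [[−1, 0], [1, −1]], and A = P·diag(−3, −2)·P⁻¹.
Then A^5 = P·diag(−243, −32)·P⁻¹ = [[243, 0], [243, 32]] · [[−1, 0], [1, −1]] = [[−243, 0], [−211, −32]].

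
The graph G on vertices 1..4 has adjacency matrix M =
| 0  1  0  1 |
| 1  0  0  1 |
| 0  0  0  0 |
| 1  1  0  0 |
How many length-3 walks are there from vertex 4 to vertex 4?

2

The number of length-3 walks from vertex 4 to vertex 4 is entry (4,4) of M³, where M is the adjacency matrix.
M² = [[2, 1, 0, 1], [1, 2, 0, 1], [0, 0, 0, 0], [1, 1, 0, 2]]
M³ = [[2, 3, 0, 3], [3, 2, 0, 3], [0, 0, 0, 0], [3, 3, 0, 2]]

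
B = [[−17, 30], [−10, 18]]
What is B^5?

[[−857, 1650], [−550, 1068]]

tr B = 1 and det B = −6, so the characteristic polynomial is λ² − (1)λ + (−6) with roots −2 and 3.
Eigenvectors give P = [[2, −3], [1, −2]] with P⁻¹ = [[2, −3], [1, −2]], and B = P·diag(−2, 3)·P⁻¹.
Then B^5 = P·diag(−32, 243)·P⁻¹ = [[−64, −729], [−32, −486]] · [[2, −3], [1, −2]] = [[−857, 1650], [−550, 1068]].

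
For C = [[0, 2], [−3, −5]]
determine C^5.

tr C = −5 and det C = 6, so the characteristic polynomial is λ² − (−5)λ + (6) with roots −3 and −2.
Eigenvectors give P = [[−2, −1], [3, 1]] with P⁻¹ = [[1, 1], [−3, −2]], and C = P·diag(−3, −2)·P⁻¹.
Then C^5 = P·diag(−243, −32)·P⁻¹ = [[486, 32], [−729, −32]] · [[1, 1], [−3, −2]] = [[390, 422], [−633, −665]].

[[390, 422], [−633, −665]]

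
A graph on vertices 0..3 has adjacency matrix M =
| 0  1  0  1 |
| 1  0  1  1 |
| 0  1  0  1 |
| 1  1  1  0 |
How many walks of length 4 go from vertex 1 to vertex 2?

9

The number of length-4 walks from vertex 1 to vertex 2 is entry (1,2) of M⁴, where M is the adjacency matrix.
M² = [[2, 1, 2, 1], [1, 3, 1, 2], [2, 1, 2, 1], [1, 2, 1, 3]]
M³ = [[2, 5, 2, 5], [5, 4, 5, 5], [2, 5, 2, 5], [5, 5, 5, 4]]
M⁴ = [[10, 9, 10, 9], [9, 15, 9, 14], [10, 9, 10, 9], [9, 14, 9, 15]]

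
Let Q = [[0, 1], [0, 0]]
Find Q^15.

[[0, 0], [0, 0]]

Q is strictly triangular, hence nilpotent: Q^2 = 0, so Q^15 = 0.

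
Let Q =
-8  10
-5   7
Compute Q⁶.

tr Q = -1 and det Q = -6, so the characteristic polynomial is λ² − (-1)λ + (-6) with roots -3 and 2.
Eigenvectors give P = [[2, -1], [1, -1]] with P⁻¹ = [[1, -1], [1, -2]], and Q = P·diag(-3, 2)·P⁻¹.
Then Q⁶ = P·diag(729, 64)·P⁻¹ = [[1458, -64], [729, -64]] · [[1, -1], [1, -2]] = [[1394, -1330], [665, -601]].

[[1394, -1330], [665, -601]]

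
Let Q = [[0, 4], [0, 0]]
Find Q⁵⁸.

Q is strictly triangular, hence nilpotent: Q² = 0, so Q⁵⁸ = 0.

[[0, 0], [0, 0]]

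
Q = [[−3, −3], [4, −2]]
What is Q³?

[[69, −21], [28, 76]]

Q² = [[−3, 15], [−20, −8]]
Q³ = [[69, −21], [28, 76]]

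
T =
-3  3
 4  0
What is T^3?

T^2 = [[21, -9], [-12, 12]]
T^3 = [[-99, 63], [84, -36]]

[[-99, 63], [84, -36]]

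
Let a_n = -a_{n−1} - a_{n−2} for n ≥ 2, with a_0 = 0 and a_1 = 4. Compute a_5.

With companion matrix A = [[-1, -1], [1, 0]], [a_n, a_{n−1}]ᵀ = A·[a_{n−1}, a_{n−2}]ᵀ, so [a_5, a_4]ᵀ = A^4·[a_1, a_0]ᵀ.
A^4 = [[-1, -1], [1, 0]], giving [a_5, a_4]ᵀ = [[-4], [4]].

-4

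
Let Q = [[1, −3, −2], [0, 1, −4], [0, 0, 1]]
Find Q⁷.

Q = I + N where N = [[0, −3, −2], [0, 0, −4], [0, 0, 0]] is strictly upper-triangular, so N³ = 0.
(I + N)⁷ = I + 7·N + 21·N² = [[1, −21, 238], [0, 1, −28], [0, 0, 1]].

[[1, −21, 238], [0, 1, −28], [0, 0, 1]]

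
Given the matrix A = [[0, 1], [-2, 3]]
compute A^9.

[[-510, 511], [-1022, 1023]]

tr A = 3 and det A = 2, so the characteristic polynomial is λ² − (3)λ + (2) with roots 2 and 1.
Eigenvectors give P = [[1, -1], [2, -1]] with P⁻¹ = [[-1, 1], [-2, 1]], and A = P·diag(2, 1)·P⁻¹.
Then A^9 = P·diag(512, 1)·P⁻¹ = [[512, -1], [1024, -1]] · [[-1, 1], [-2, 1]] = [[-510, 511], [-1022, 1023]].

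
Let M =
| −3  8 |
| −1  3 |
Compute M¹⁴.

M² = I (check: tr M = 0 and det M = −1), so M¹⁴ = I since 14 is even.

[[1, 0], [0, 1]]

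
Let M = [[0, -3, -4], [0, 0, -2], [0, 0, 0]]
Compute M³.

M is strictly triangular, hence nilpotent: M³ = 0, so M³ = 0.

[[0, 0, 0], [0, 0, 0], [0, 0, 0]]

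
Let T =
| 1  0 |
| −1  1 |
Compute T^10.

T = I + N where N = [[0, 0], [−1, 0]] is strictly lower-triangular, so N^2 = 0.
(I + N)^10 = I + 10·N = [[1, 0], [−10, 1]].

[[1, 0], [−10, 1]]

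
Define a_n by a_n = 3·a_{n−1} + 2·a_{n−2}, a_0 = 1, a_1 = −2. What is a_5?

With companion matrix C = [[3, 2], [1, 0]], [a_n, a_{n−1}]ᵀ = C·[a_{n−1}, a_{n−2}]ᵀ, so [a_5, a_4]ᵀ = C^4·[a_1, a_0]ᵀ.
C^4 = [[139, 78], [39, 22]], giving [a_5, a_4]ᵀ = [[−200], [−56]].

−200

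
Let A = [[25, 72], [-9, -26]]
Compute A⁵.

tr A = -1 and det A = -2, so the characteristic polynomial is λ² − (-1)λ + (-2) with roots -2 and 1.
Eigenvectors give P = [[-8, -3], [3, 1]] with P⁻¹ = [[1, 3], [-3, -8]], and A = P·diag(-2, 1)·P⁻¹.
Then A⁵ = P·diag(-32, 1)·P⁻¹ = [[256, -3], [-96, 1]] · [[1, 3], [-3, -8]] = [[265, 792], [-99, -296]].

[[265, 792], [-99, -296]]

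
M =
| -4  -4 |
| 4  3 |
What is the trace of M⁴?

17

M² = [[0, 4], [-4, -7]]
M³ = [[16, 12], [-12, -5]]
M⁴ = [[-16, -28], [28, 33]]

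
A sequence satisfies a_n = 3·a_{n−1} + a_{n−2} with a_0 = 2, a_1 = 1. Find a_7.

With companion matrix T = [[3, 1], [1, 0]], [a_n, a_{n−1}]ᵀ = T·[a_{n−1}, a_{n−2}]ᵀ, so [a_7, a_6]ᵀ = T⁶·[a_1, a_0]ᵀ.
T⁶ = [[1189, 360], [360, 109]], giving [a_7, a_6]ᵀ = [[1909], [578]].

1909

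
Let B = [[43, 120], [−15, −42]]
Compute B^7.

[[20707, 55560], [−6945, −18648]]

tr B = 1 and det B = −6, so the characteristic polynomial is λ² − (1)λ + (−6) with roots 3 and −2.
Eigenvectors give P = [[3, −8], [−1, 3]] with P⁻¹ = [[3, 8], [1, 3]], and B = P·diag(3, −2)·P⁻¹.
Then B^7 = P·diag(2187, −128)·P⁻¹ = [[6561, 1024], [−2187, −384]] · [[3, 8], [1, 3]] = [[20707, 55560], [−6945, −18648]].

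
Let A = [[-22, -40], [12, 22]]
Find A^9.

[[-5632, -10240], [3072, 5632]]

tr A = 0 and det A = -4, so the characteristic polynomial is λ² − (0)λ + (-4) with roots 2 and -2.
Eigenvectors give P = [[-5, -2], [3, 1]] with P⁻¹ = [[1, 2], [-3, -5]], and A = P·diag(2, -2)·P⁻¹.
Then A^9 = P·diag(512, -512)·P⁻¹ = [[-2560, 1024], [1536, -512]] · [[1, 2], [-3, -5]] = [[-5632, -10240], [3072, 5632]].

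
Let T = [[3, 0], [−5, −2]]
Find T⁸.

[[6561, 0], [−6305, 256]]

tr T = 1 and det T = −6, so the characteristic polynomial is λ² − (1)λ + (−6) with roots 3 and −2.
Eigenvectors give P = [[1, 0], [−1, 1]] with P⁻¹ = [[1, 0], [1, 1]], and T = P·diag(3, −2)·P⁻¹.
Then T⁸ = P·diag(6561, 256)·P⁻¹ = [[6561, 0], [−6561, 256]] · [[1, 0], [1, 1]] = [[6561, 0], [−6305, 256]].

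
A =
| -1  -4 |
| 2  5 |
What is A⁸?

tr A = 4 and det A = 3, so the characteristic polynomial is λ² − (4)λ + (3) with roots 1 and 3.
Eigenvectors give P = [[-2, -1], [1, 1]] with P⁻¹ = [[-1, -1], [1, 2]], and A = P·diag(1, 3)·P⁻¹.
Then A⁸ = P·diag(1, 6561)·P⁻¹ = [[-2, -6561], [1, 6561]] · [[-1, -1], [1, 2]] = [[-6559, -13120], [6560, 13121]].

[[-6559, -13120], [6560, 13121]]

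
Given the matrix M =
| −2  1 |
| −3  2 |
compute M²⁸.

M² = I (check: tr M = 0 and det M = −1), so M²⁸ = I since 28 is even.

[[1, 0], [0, 1]]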